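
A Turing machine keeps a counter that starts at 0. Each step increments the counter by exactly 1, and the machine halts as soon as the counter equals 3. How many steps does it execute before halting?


Counter starts at 0. Counting sequence:
  Step 1: counter = 1
  Step 2: counter = 2
  Step 3: counter = 3
Counter reached 3 -> halt
Total steps = 3

3


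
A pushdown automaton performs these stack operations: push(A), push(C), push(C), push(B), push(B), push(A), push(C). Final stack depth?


Tracing stack operations:
  push(A) -> stack = [A], depth=1
  push(C) -> stack = [A,C], depth=2
  push(C) -> stack = [A,C,C], depth=3
  push(B) -> stack = [A,C,C,B], depth=4
  push(B) -> stack = [A,C,C,B,B], depth=5
  push(A) -> stack = [A,C,C,B,B,A], depth=6
  push(C) -> stack = [A,C,C,B,B,A,C], depth=7
Final depth = 7

7


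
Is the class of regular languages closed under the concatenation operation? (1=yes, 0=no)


Regular languages are closed under:
- Union (DFA product construction)
- Intersection (DFA product construction)
- Complement (swap accept/reject states)
- Concatenation (NFA construction)
- Kleene star (NFA construction)
concatenation is in this list
Therefore: closed

1


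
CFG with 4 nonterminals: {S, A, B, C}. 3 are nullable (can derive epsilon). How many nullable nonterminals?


Nonterminals: {S, A, B, C}
A nonterminal is nullable if it can derive epsilon
Counting nullable nonterminals: 3
Total nullable = 3

3


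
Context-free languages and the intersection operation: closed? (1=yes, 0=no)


CFL closure properties:
  Closed under: union, concatenation, Kleene star
  NOT closed under: intersection, complement
Operation 'intersection' is in not-closed list -> No (not closed)

0


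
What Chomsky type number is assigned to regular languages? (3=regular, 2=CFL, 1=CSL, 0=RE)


Chomsky hierarchy levels:
  Type 3: Regular (DFA/NFA/regex)
  Type 2: Context-free (PDA)
  Type 1: Context-sensitive
  Type 0: Recursively enumerable (TM)
'regular' corresponds to Type 3

3


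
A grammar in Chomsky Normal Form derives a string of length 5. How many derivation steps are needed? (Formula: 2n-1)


Chomsky Normal Form derivation:
String length n = 5
Each step either:
  - Splits a nonterminal into two (n-1 such steps)
  - Converts a nonterminal to terminal (n such steps)
Total = (n-1) + n = 2n - 1
= 2(5) - 1
= 10 - 1
= 9

9


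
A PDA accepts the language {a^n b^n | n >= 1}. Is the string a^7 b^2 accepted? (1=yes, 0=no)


Language requires equal numbers of a's and b's
PDA pushes for each 'a', pops for each 'b'
Number of a's = 7
Number of b's = 2
7 != 2 -> Reject

0


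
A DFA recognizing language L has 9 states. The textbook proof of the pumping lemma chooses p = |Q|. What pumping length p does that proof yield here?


Pumping lemma for regular languages (standard proof):
Take p = |Q|, the number of DFA states.
Any string of length >= |Q| passes through |Q|+1 states while reading its first |Q| symbols,
so by pigeonhole some state repeats, giving the loop that can be pumped.
Here |Q| = 9
Therefore the proof uses p = 9

9


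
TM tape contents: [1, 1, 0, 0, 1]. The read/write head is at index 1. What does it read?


Tape: [1, 1, 0, 0, 1]
Positions: 0 1 2 3 4
Values:    1 1 0 0 1
Head at position 1
tape[1] = 1

1


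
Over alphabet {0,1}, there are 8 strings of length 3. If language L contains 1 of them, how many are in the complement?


Alphabet: {0,1}
String length: 3
Total strings of length 3 = 2^3 = 8
Strings in L = 1
Complement = total - |L|
= 8 - 1
= 7

7


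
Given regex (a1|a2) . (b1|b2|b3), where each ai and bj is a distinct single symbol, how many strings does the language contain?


First group: 2 alternatives
Second group: 3 alternatives
Concatenation: each choice from group 1 pairs with each from group 2
Total = 2 x 3 = 6

6


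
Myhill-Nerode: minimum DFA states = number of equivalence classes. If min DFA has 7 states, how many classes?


Myhill-Nerode theorem:
Number of equivalence classes = number of states in minimal DFA
Minimal DFA states = 7
Therefore equivalence classes = 7

7


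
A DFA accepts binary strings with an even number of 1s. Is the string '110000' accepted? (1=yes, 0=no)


DFA has 2 states: q_even (start, accept=yes) and q_odd
Processing string '110000' character by character:
  Position 0: read '1', 1-count=1 -> q_odd
  Position 1: read '1', 1-count=2 -> q_even
  Position 2: read '0', 1-count=2 -> q_even (no change)
  Position 3: read '0', 1-count=2 -> q_even (no change)
  Position 4: read '0', 1-count=2 -> q_even (no change)
  Position 5: read '0', 1-count=2 -> q_even (no change)
Final state: q_even, total 1s = 2 (even); the DFA requires an even count -> accept

1


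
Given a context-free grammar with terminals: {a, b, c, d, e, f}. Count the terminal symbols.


Terminal symbols: a, b, c, d, e, f
Counting each: a (#1), b (#2), c (#3), d (#4), e (#5), f (#6)
Total = 6

6


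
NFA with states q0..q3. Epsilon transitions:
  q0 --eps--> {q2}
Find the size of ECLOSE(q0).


Starting from q0
Initialize closure = {q0}
Follow epsilon from q0 -> add q2
Final closure: {q0, q2}
Size = 2

2


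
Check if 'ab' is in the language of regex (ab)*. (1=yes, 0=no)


Pattern: (ab)*
String: 'ab'
Pattern requires: zero or more repetitions of 'ab'
Pairs: ['ab']
All pairs are 'ab'? Yes
Result: 1

1


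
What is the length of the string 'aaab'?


String: 'aaab'
Counting characters:
  'a' appears 3 time(s)
  'b' appears 1 time(s)
Total length = 3 + 1 = 4

4


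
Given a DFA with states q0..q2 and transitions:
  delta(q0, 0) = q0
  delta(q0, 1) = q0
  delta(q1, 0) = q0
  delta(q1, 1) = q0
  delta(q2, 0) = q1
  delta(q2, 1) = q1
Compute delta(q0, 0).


Looking up transition function:
delta(q0, 0) in the table
Row: q0, Column: 0
Result: q0

q0


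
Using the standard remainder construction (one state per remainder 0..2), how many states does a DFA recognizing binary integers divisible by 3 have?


Divisibility by 3 is tracked via the remainder mod 3: 0, 1, ..., 2
The construction assigns one state to each remainder
Number of remainders = 3

3


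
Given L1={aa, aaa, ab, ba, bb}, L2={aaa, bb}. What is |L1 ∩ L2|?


L1 = {aa, aaa, ab, ba, bb}
L2 = {aaa, bb}
Checking each string in L1 against L2:
  'aa': in L2? No
  'aaa': in L2? Yes
  'ab': in L2? No
  'ba': in L2? No
  'bb': in L2? Yes
Intersection = {aaa, bb}
|L1 ∩ L2| = 2

2


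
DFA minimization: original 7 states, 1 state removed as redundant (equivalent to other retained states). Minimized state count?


Original DFA: 7 states
Redundant states removed: 1
Minimized states = original - removed
= 7 - 1
= 6

6


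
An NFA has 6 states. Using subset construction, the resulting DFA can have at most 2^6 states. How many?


NFA has 6 states
Subset construction: each DFA state = subset of NFA states
Maximum subsets = 2^6
2^6 = 64

64


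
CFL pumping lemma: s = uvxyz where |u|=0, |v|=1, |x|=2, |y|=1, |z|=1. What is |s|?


|s| = |u| + |v| + |x| + |y| + |z|
= 0 + 1 + 2 + 1 + 1
= 1 + 2 + 2
= 3 + 2
= 5

5


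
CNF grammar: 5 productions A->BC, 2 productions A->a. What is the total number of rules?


CNF allows two rule forms:
  A -> BC (binary): 5 rules
  A -> a (terminal): 2 rules
Total = 5 + 2 = 7

7


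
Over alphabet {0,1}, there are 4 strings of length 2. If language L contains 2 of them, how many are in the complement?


Alphabet: {0,1}
String length: 2
Total strings of length 2 = 2^2 = 4
Strings in L = 2
Complement = total - |L|
= 4 - 2
= 2

2


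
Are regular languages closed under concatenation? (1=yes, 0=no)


Regular languages are closed under:
- Union (DFA product construction)
- Intersection (DFA product construction)
- Complement (swap accept/reject states)
- Concatenation (NFA construction)
- Kleene star (NFA construction)
concatenation is in this list
Therefore: closed

1


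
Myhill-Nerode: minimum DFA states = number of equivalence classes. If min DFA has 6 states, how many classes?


Myhill-Nerode theorem:
Number of equivalence classes = number of states in minimal DFA
Minimal DFA states = 6
Therefore equivalence classes = 6

6


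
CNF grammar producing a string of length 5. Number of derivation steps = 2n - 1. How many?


Chomsky Normal Form derivation:
String length n = 5
Each step either:
  - Splits a nonterminal into two (n-1 such steps)
  - Converts a nonterminal to terminal (n such steps)
Total = (n-1) + n = 2n - 1
= 2(5) - 1
= 10 - 1
= 9

9


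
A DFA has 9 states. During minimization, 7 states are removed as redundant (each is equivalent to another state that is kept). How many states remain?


Original DFA: 9 states
Redundant states removed: 7
Minimized states = original - removed
= 9 - 7
= 2

2


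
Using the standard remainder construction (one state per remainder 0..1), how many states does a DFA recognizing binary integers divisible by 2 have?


Divisibility by 2 is tracked via the remainder mod 2: 0, 1, ..., 1
The construction assigns one state to each remainder
Number of remainders = 2

2


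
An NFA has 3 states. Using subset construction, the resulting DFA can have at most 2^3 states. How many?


NFA has 3 states
Subset construction: each DFA state = subset of NFA states
Maximum subsets = 2^3
2^3 = 8

8


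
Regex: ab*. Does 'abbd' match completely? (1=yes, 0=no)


Pattern: ab*
String: 'abbd'
Pattern requires: exactly one 'a' followed by zero or more 'b's
First char is 'a' -> OK
Rest 'bbd': all b's? No
Result: 0

0


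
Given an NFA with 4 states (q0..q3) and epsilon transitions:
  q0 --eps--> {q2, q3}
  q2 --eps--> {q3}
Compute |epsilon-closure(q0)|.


Starting from q0
Initialize closure = {q0}
Follow epsilon from q0 -> add q2
Follow epsilon from q0 -> add q3
Final closure: {q0, q2, q3}
Size = 3

3


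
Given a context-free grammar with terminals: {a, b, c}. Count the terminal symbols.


Terminal symbols: a, b, c
Counting each: a (#1), b (#2), c (#3)
Total = 3

3


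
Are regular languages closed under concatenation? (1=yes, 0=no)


Regular languages are closed under all standard operations:
- Union: Yes (product construction)
- Intersection: Yes (product construction)
- Complement: Yes (swap accept/reject)
- Concatenation: Yes (NFA construction)
Operation: concatenation -> Closed

1


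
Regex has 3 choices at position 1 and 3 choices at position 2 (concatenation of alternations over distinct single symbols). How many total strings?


First group: 3 alternatives
Second group: 3 alternatives
Concatenation: each choice from group 1 pairs with each from group 2
Total = 3 x 3 = 9

9


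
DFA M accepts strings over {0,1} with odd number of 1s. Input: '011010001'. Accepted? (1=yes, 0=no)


DFA has 2 states: q_even (start, accept=no) and q_odd
Processing string '011010001' character by character:
  Position 0: read '0', 1-count=0 -> q_even (no change)
  Position 1: read '1', 1-count=1 -> q_odd
  Position 2: read '1', 1-count=2 -> q_even
  Position 3: read '0', 1-count=2 -> q_even (no change)
  Position 4: read '1', 1-count=3 -> q_odd
  Position 5: read '0', 1-count=3 -> q_odd (no change)
  Position 6: read '0', 1-count=3 -> q_odd (no change)
  Position 7: read '0', 1-count=3 -> q_odd (no change)
  Position 8: read '1', 1-count=4 -> q_even
Final state: q_even, total 1s = 4 (even); the DFA requires an odd count -> reject

0


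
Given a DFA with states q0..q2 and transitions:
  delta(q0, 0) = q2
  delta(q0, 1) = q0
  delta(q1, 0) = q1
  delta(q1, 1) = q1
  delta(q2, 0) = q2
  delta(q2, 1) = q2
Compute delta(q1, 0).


Looking up transition function:
delta(q1, 0) in the table
Row: q1, Column: 0
Result: q1

q1


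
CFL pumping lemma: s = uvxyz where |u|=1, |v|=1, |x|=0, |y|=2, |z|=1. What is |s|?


|s| = |u| + |v| + |x| + |y| + |z|
= 1 + 1 + 0 + 2 + 1
= 2 + 0 + 3
= 2 + 3
= 5

5


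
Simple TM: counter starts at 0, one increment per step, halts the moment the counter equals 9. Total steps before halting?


Counter starts at 0. Counting sequence:
  Step 1: counter = 1
  Step 2: counter = 2
  Step 3: counter = 3
  Step 4: counter = 4
  Step 5: counter = 5
  Step 6: counter = 6
  ...
  Step 9: counter = 9
Counter reached 9 -> halt
Total steps = 9

9


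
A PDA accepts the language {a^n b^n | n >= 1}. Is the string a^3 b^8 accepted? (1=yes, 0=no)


Language requires equal numbers of a's and b's
PDA pushes for each 'a', pops for each 'b'
Number of a's = 3
Number of b's = 8
3 != 8 -> Reject

0


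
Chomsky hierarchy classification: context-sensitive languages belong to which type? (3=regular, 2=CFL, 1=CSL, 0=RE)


Chomsky hierarchy levels:
  Type 3: Regular (DFA/NFA/regex)
  Type 2: Context-free (PDA)
  Type 1: Context-sensitive
  Type 0: Recursively enumerable (TM)
'context-sensitive' corresponds to Type 1

1


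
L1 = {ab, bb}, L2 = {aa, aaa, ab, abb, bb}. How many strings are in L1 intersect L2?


L1 = {ab, bb}
L2 = {aa, aaa, ab, abb, bb}
Checking each string in L1 against L2:
  'ab': in L2? Yes
  'bb': in L2? Yes
Intersection = {ab, bb}
|L1 ∩ L2| = 2

2


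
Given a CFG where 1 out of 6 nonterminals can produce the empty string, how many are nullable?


Nonterminals: {S, A, B, C, D, E}
A nonterminal is nullable if it can derive epsilon
Counting nullable nonterminals: 1
Total nullable = 1

1


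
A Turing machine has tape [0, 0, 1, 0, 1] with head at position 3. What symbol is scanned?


Tape: [0, 0, 1, 0, 1]
Positions: 0 1 2 3 4
Values:    0 0 1 0 1
Head at position 3
tape[3] = 0

0


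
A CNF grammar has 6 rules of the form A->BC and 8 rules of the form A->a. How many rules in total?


CNF allows two rule forms:
  A -> BC (binary): 6 rules
  A -> a (terminal): 8 rules
Total = 6 + 8 = 14

14


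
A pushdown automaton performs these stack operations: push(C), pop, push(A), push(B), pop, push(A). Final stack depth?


Tracing stack operations:
  push(C) -> stack = [C], depth=1
  pop -> removed C, stack = [], depth=0
  push(A) -> stack = [A], depth=1
  push(B) -> stack = [A,B], depth=2
  pop -> removed B, stack = [A], depth=1
  push(A) -> stack = [A,A], depth=2
Final depth = 2

2


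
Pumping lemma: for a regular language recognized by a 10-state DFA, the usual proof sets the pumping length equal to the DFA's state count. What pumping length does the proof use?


Pumping lemma for regular languages (standard proof):
Take p = |Q|, the number of DFA states.
Any string of length >= |Q| passes through |Q|+1 states while reading its first |Q| symbols,
so by pigeonhole some state repeats, giving the loop that can be pumped.
Here |Q| = 10
Therefore the proof uses p = 10

10


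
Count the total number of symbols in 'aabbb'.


String: 'aabbb'
Counting characters:
  'a' appears 2 time(s)
  'b' appears 3 time(s)
Total length = 2 + 3 = 5

5


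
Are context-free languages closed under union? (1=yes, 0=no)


CFL closure properties:
  Closed under: union, concatenation, Kleene star
  NOT closed under: intersection, complement
Operation 'union' is in closed list -> Yes (closed)

1


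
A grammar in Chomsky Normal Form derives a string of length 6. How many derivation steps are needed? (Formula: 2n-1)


Chomsky Normal Form derivation:
String length n = 6
Each step either:
  - Splits a nonterminal into two (n-1 such steps)
  - Converts a nonterminal to terminal (n such steps)
Total = (n-1) + n = 2n - 1
= 2(6) - 1
= 12 - 1
= 11

11


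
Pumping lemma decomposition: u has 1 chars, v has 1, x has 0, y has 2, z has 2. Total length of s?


|s| = |u| + |v| + |x| + |y| + |z|
= 1 + 1 + 0 + 2 + 2
= 2 + 0 + 4
= 2 + 4
= 6

6


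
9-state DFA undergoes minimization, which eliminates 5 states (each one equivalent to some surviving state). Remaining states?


Original DFA: 9 states
Redundant states removed: 5
Minimized states = original - removed
= 9 - 5
= 4

4


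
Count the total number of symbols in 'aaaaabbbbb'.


String: 'aaaaabbbbb'
Counting characters:
  'a' appears 5 time(s)
  'b' appears 5 time(s)
Total length = 5 + 5 = 10

10


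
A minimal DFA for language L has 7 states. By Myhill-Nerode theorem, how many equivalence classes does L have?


Myhill-Nerode theorem:
Number of equivalence classes = number of states in minimal DFA
Minimal DFA states = 7
Therefore equivalence classes = 7

7


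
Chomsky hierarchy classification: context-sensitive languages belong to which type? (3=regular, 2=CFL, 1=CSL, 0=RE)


Chomsky hierarchy levels:
  Type 3: Regular (DFA/NFA/regex)
  Type 2: Context-free (PDA)
  Type 1: Context-sensitive
  Type 0: Recursively enumerable (TM)
'context-sensitive' corresponds to Type 1

1


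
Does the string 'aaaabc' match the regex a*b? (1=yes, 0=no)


Pattern: a*b
String: 'aaaabc'
Pattern requires: zero or more 'a's followed by exactly one 'b'
Found 4 leading 'a's
Remaining: 'bc'
Remaining is not 'b' -> no match
Result: 0

0


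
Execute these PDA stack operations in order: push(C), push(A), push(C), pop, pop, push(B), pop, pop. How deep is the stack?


Tracing stack operations:
  push(C) -> stack = [C], depth=1
  push(A) -> stack = [C,A], depth=2
  push(C) -> stack = [C,A,C], depth=3
  pop -> removed C, stack = [C,A], depth=2
  pop -> removed A, stack = [C], depth=1
  push(B) -> stack = [C,B], depth=2
  pop -> removed B, stack = [C], depth=1
  pop -> removed C, stack = [], depth=0
Final depth = 0

0


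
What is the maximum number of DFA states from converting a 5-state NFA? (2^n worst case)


NFA has 5 states
Subset construction: each DFA state = subset of NFA states
Maximum subsets = 2^5
2^5 = 32

32


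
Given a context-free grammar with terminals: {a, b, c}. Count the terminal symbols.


Terminal symbols: a, b, c
Counting each: a (#1), b (#2), c (#3)
Total = 3

3


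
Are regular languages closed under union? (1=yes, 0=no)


Regular languages are closed under:
- Union (DFA product construction)
- Intersection (DFA product construction)
- Complement (swap accept/reject states)
- Concatenation (NFA construction)
- Kleene star (NFA construction)
union is in this list
Therefore: closed

1


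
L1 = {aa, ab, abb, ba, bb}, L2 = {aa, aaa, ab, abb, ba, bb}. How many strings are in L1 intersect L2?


L1 = {aa, ab, abb, ba, bb}
L2 = {aa, aaa, ab, abb, ba, bb}
Checking each string in L1 against L2:
  'aa': in L2? Yes
  'ab': in L2? Yes
  'abb': in L2? Yes
  'ba': in L2? Yes
  'bb': in L2? Yes
Intersection = {aa, ab, abb, ba, bb}
|L1 ∩ L2| = 5

5


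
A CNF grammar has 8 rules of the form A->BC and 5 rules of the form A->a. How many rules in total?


CNF allows two rule forms:
  A -> BC (binary): 8 rules
  A -> a (terminal): 5 rules
Total = 8 + 5 = 13

13


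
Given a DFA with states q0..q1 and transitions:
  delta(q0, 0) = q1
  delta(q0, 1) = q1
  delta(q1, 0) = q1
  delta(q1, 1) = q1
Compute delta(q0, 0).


Looking up transition function:
delta(q0, 0) in the table
Row: q0, Column: 0
Result: q1

q1


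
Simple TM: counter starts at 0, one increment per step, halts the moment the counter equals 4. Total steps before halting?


Counter starts at 0. Counting sequence:
  Step 1: counter = 1
  Step 2: counter = 2
  Step 3: counter = 3
  Step 4: counter = 4
Counter reached 4 -> halt
Total steps = 4

4


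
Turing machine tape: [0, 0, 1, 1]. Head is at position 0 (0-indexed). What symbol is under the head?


Tape: [0, 0, 1, 1]
Positions: 0 1 2 3
Values:    0 0 1 1
Head at position 0
tape[0] = 0

0


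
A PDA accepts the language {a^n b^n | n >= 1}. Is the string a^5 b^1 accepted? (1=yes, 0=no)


Language requires equal numbers of a's and b's
PDA pushes for each 'a', pops for each 'b'
Number of a's = 5
Number of b's = 1
5 != 1 -> Reject

0


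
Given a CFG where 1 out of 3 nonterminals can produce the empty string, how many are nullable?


Nonterminals: {S, A, B}
A nonterminal is nullable if it can derive epsilon
Counting nullable nonterminals: 1
Total nullable = 1

1


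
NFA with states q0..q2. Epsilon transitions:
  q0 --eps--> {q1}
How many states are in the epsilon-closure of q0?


Starting from q0
Initialize closure = {q0}
Follow epsilon from q0 -> add q1
Final closure: {q0, q1}
Size = 2

2


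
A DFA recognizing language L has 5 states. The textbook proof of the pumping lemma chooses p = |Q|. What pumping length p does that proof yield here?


Pumping lemma for regular languages (standard proof):
Take p = |Q|, the number of DFA states.
Any string of length >= |Q| passes through |Q|+1 states while reading its first |Q| symbols,
so by pigeonhole some state repeats, giving the loop that can be pumped.
Here |Q| = 5
Therefore the proof uses p = 5

5


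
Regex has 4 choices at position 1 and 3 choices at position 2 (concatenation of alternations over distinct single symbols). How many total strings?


First group: 4 alternatives
Second group: 3 alternatives
Concatenation: each choice from group 1 pairs with each from group 2
Total = 4 x 3 = 12

12


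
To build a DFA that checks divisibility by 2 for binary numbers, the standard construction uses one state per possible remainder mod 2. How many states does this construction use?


Divisibility by 2 is tracked via the remainder mod 2: 0, 1, ..., 1
The construction assigns one state to each remainder
Number of remainders = 2

2


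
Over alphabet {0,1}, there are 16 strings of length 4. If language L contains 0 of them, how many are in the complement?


Alphabet: {0,1}
String length: 4
Total strings of length 4 = 2^4 = 16
Strings in L = 0
Complement = total - |L|
= 16 - 0
= 16

16


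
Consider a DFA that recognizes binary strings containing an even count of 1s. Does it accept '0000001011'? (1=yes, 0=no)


DFA has 2 states: q_even (start, accept=yes) and q_odd
Processing string '0000001011' character by character:
  Position 0: read '0', 1-count=0 -> q_even (no change)
  Position 1: read '0', 1-count=0 -> q_even (no change)
  Position 2: read '0', 1-count=0 -> q_even (no change)
  Position 3: read '0', 1-count=0 -> q_even (no change)
  Position 4: read '0', 1-count=0 -> q_even (no change)
  Position 5: read '0', 1-count=0 -> q_even (no change)
  Position 6: read '1', 1-count=1 -> q_odd
  Position 7: read '0', 1-count=1 -> q_odd (no change)
  Position 8: read '1', 1-count=2 -> q_even
  Position 9: read '1', 1-count=3 -> q_odd
Final state: q_odd, total 1s = 3 (odd); the DFA requires an even count -> reject

0


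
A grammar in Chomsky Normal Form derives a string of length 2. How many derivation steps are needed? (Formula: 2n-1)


Chomsky Normal Form derivation:
String length n = 2
Each step either:
  - Splits a nonterminal into two (n-1 such steps)
  - Converts a nonterminal to terminal (n such steps)
Total = (n-1) + n = 2n - 1
= 2(2) - 1
= 4 - 1
= 3

3


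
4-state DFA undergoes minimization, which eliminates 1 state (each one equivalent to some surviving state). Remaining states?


Original DFA: 4 states
Redundant states removed: 1
Minimized states = original - removed
= 4 - 1
= 3

3


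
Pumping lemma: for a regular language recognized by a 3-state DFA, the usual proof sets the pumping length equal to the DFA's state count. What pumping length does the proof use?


Pumping lemma for regular languages (standard proof):
Take p = |Q|, the number of DFA states.
Any string of length >= |Q| passes through |Q|+1 states while reading its first |Q| symbols,
so by pigeonhole some state repeats, giving the loop that can be pumped.
Here |Q| = 3
Therefore the proof uses p = 3

3


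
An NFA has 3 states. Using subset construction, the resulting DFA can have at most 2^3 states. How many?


NFA has 3 states
Subset construction: each DFA state = subset of NFA states
Maximum subsets = 2^3
2^3 = 8

8


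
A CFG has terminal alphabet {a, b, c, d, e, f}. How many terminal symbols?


Terminal symbols: a, b, c, d, e, f
Counting each: a (#1), b (#2), c (#3), d (#4), e (#5), f (#6)
Total = 6

6


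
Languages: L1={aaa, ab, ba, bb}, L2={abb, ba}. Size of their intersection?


L1 = {aaa, ab, ba, bb}
L2 = {abb, ba}
Checking each string in L1 against L2:
  'aaa': in L2? No
  'ab': in L2? No
  'ba': in L2? Yes
  'bb': in L2? No
Intersection = {ba}
|L1 ∩ L2| = 1

1


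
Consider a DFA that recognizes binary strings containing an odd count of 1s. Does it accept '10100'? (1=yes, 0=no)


DFA has 2 states: q_even (start, accept=no) and q_odd
Processing string '10100' character by character:
  Position 0: read '1', 1-count=1 -> q_odd
  Position 1: read '0', 1-count=1 -> q_odd (no change)
  Position 2: read '1', 1-count=2 -> q_even
  Position 3: read '0', 1-count=2 -> q_even (no change)
  Position 4: read '0', 1-count=2 -> q_even (no change)
Final state: q_even, total 1s = 2 (even); the DFA requires an odd count -> reject

0


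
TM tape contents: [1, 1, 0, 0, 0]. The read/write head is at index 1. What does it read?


Tape: [1, 1, 0, 0, 0]
Positions: 0 1 2 3 4
Values:    1 1 0 0 0
Head at position 1
tape[1] = 1

1


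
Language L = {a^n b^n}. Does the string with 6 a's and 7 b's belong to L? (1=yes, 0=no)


Language requires equal numbers of a's and b's
PDA pushes for each 'a', pops for each 'b'
Number of a's = 6
Number of b's = 7
6 != 7 -> Reject

0


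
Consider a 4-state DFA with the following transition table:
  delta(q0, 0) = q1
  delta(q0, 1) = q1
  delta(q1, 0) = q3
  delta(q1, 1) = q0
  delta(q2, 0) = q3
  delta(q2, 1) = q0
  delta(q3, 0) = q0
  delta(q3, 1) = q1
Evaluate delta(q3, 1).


Looking up transition function:
delta(q3, 1) in the table
Row: q3, Column: 1
Result: q1

q1


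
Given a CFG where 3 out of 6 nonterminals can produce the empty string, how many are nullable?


Nonterminals: {S, A, B, C, D, E}
A nonterminal is nullable if it can derive epsilon
Counting nullable nonterminals: 3
Total nullable = 3

3


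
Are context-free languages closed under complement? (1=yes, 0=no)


CFL closure properties:
  Closed under: union, concatenation, Kleene star
  NOT closed under: intersection, complement
Operation 'complement' is in not-closed list -> No (not closed)

0


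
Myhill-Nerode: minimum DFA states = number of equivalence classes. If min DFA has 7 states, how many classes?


Myhill-Nerode theorem:
Number of equivalence classes = number of states in minimal DFA
Minimal DFA states = 7
Therefore equivalence classes = 7

7


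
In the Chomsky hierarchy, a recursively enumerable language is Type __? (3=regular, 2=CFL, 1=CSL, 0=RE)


Chomsky hierarchy levels:
  Type 3: Regular (DFA/NFA/regex)
  Type 2: Context-free (PDA)
  Type 1: Context-sensitive
  Type 0: Recursively enumerable (TM)
'recursively enumerable' corresponds to Type 0

0


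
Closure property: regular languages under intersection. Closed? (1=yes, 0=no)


Regular languages are closed under:
- Union (DFA product construction)
- Intersection (DFA product construction)
- Complement (swap accept/reject states)
- Concatenation (NFA construction)
- Kleene star (NFA construction)
intersection is in this list
Therefore: closed

1


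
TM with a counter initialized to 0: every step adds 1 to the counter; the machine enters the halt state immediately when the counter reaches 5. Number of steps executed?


Counter starts at 0. Counting sequence:
  Step 1: counter = 1
  Step 2: counter = 2
  Step 3: counter = 3
  Step 4: counter = 4
  Step 5: counter = 5
Counter reached 5 -> halt
Total steps = 5

5


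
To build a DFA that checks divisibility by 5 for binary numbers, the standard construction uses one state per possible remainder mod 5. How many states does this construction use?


Divisibility by 5 is tracked via the remainder mod 5: 0, 1, ..., 4
The construction assigns one state to each remainder
Number of remainders = 5

5


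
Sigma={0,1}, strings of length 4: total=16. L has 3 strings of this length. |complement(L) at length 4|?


Alphabet: {0,1}
String length: 4
Total strings of length 4 = 2^4 = 16
Strings in L = 3
Complement = total - |L|
= 16 - 3
= 13

13


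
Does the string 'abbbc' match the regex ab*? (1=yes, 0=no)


Pattern: ab*
String: 'abbbc'
Pattern requires: exactly one 'a' followed by zero or more 'b's
First char is 'a' -> OK
Rest 'bbbc': all b's? No
Result: 0

0


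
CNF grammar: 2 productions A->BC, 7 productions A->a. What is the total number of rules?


CNF allows two rule forms:
  A -> BC (binary): 2 rules
  A -> a (terminal): 7 rules
Total = 2 + 7 = 9

9


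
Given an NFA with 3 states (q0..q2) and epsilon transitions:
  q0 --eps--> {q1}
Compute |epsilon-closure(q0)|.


Starting from q0
Initialize closure = {q0}
Follow epsilon from q0 -> add q1
Final closure: {q0, q1}
Size = 2

2


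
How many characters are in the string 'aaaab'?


String: 'aaaab'
Counting characters:
  'a' appears 4 time(s)
  'b' appears 1 time(s)
Total length = 4 + 1 = 5

5


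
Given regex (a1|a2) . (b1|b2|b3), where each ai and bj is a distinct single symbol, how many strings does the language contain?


First group: 2 alternatives
Second group: 3 alternatives
Concatenation: each choice from group 1 pairs with each from group 2
Total = 2 x 3 = 6

6


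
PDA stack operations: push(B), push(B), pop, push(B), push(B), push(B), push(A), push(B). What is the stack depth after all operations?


Tracing stack operations:
  push(B) -> stack = [B], depth=1
  push(B) -> stack = [B,B], depth=2
  pop -> removed B, stack = [B], depth=1
  push(B) -> stack = [B,B], depth=2
  push(B) -> stack = [B,B,B], depth=3
  push(B) -> stack = [B,B,B,B], depth=4
  push(A) -> stack = [B,B,B,B,A], depth=5
  push(B) -> stack = [B,B,B,B,A,B], depth=6
Final depth = 6

6


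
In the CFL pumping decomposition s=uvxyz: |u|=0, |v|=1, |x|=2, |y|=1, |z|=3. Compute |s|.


|s| = |u| + |v| + |x| + |y| + |z|
= 0 + 1 + 2 + 1 + 3
= 1 + 2 + 4
= 3 + 4
= 7

7


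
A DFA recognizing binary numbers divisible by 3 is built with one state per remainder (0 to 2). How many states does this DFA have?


Divisibility by 3 is tracked via the remainder mod 3: 0, 1, ..., 2
The construction assigns one state to each remainder
Number of remainders = 3

3


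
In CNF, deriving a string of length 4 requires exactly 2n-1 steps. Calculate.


Chomsky Normal Form derivation:
String length n = 4
Each step either:
  - Splits a nonterminal into two (n-1 such steps)
  - Converts a nonterminal to terminal (n such steps)
Total = (n-1) + n = 2n - 1
= 2(4) - 1
= 8 - 1
= 7

7


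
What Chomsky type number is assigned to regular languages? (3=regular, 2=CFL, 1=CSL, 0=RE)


Chomsky hierarchy levels:
  Type 3: Regular (DFA/NFA/regex)
  Type 2: Context-free (PDA)
  Type 1: Context-sensitive
  Type 0: Recursively enumerable (TM)
'regular' corresponds to Type 3

3


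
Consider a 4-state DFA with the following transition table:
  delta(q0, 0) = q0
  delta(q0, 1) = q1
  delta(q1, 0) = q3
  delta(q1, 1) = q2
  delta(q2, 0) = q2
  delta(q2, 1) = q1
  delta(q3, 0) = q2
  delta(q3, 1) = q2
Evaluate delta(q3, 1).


Looking up transition function:
delta(q3, 1) in the table
Row: q3, Column: 1
Result: q2

q2


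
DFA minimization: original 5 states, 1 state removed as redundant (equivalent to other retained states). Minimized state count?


Original DFA: 5 states
Redundant states removed: 1
Minimized states = original - removed
= 5 - 1
= 4

4


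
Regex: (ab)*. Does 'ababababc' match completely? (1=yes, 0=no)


Pattern: (ab)*
String: 'ababababc'
Pattern requires: zero or more repetitions of 'ab'
Length 9 is odd -> cannot be (ab)* -> no match
Result: 0

0


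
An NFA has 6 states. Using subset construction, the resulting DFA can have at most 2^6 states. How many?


NFA has 6 states
Subset construction: each DFA state = subset of NFA states
Maximum subsets = 2^6
2^6 = 64

64


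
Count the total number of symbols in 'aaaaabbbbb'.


String: 'aaaaabbbbb'
Counting characters:
  'a' appears 5 time(s)
  'b' appears 5 time(s)
Total length = 5 + 5 = 10

10


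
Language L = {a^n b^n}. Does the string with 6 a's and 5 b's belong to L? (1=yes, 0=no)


Language requires equal numbers of a's and b's
PDA pushes for each 'a', pops for each 'b'
Number of a's = 6
Number of b's = 5
6 != 5 -> Reject

0


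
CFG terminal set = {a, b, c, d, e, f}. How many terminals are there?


Terminal symbols: a, b, c, d, e, f
Counting each: a (#1), b (#2), c (#3), d (#4), e (#5), f (#6)
Total = 6

6


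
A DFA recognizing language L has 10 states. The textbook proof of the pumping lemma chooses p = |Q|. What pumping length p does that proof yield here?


Pumping lemma for regular languages (standard proof):
Take p = |Q|, the number of DFA states.
Any string of length >= |Q| passes through |Q|+1 states while reading its first |Q| symbols,
so by pigeonhole some state repeats, giving the loop that can be pumped.
Here |Q| = 10
Therefore the proof uses p = 10

10


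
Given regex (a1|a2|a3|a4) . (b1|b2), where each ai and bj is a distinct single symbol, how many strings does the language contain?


First group: 4 alternatives
Second group: 2 alternatives
Concatenation: each choice from group 1 pairs with each from group 2
Total = 4 x 2 = 8

8


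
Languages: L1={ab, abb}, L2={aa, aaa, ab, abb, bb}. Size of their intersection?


L1 = {ab, abb}
L2 = {aa, aaa, ab, abb, bb}
Checking each string in L1 against L2:
  'ab': in L2? Yes
  'abb': in L2? Yes
Intersection = {ab, abb}
|L1 ∩ L2| = 2

2


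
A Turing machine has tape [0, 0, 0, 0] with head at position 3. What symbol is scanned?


Tape: [0, 0, 0, 0]
Positions: 0 1 2 3
Values:    0 0 0 0
Head at position 3
tape[3] = 0

0


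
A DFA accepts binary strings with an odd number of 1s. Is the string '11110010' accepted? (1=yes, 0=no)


DFA has 2 states: q_even (start, accept=no) and q_odd
Processing string '11110010' character by character:
  Position 0: read '1', 1-count=1 -> q_odd
  Position 1: read '1', 1-count=2 -> q_even
  Position 2: read '1', 1-count=3 -> q_odd
  Position 3: read '1', 1-count=4 -> q_even
  Position 4: read '0', 1-count=4 -> q_even (no change)
  Position 5: read '0', 1-count=4 -> q_even (no change)
  Position 6: read '1', 1-count=5 -> q_odd
  Position 7: read '0', 1-count=5 -> q_odd (no change)
Final state: q_odd, total 1s = 5 (odd); the DFA requires an odd count -> accept

1


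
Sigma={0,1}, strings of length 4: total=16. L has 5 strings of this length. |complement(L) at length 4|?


Alphabet: {0,1}
String length: 4
Total strings of length 4 = 2^4 = 16
Strings in L = 5
Complement = total - |L|
= 16 - 5
= 11

11


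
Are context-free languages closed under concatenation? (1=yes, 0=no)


CFL closure properties:
  Closed under: union, concatenation, Kleene star
  NOT closed under: intersection, complement
Operation 'concatenation' is in closed list -> Yes (closed)

1


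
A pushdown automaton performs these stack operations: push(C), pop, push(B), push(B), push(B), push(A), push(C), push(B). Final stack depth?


Tracing stack operations:
  push(C) -> stack = [C], depth=1
  pop -> removed C, stack = [], depth=0
  push(B) -> stack = [B], depth=1
  push(B) -> stack = [B,B], depth=2
  push(B) -> stack = [B,B,B], depth=3
  push(A) -> stack = [B,B,B,A], depth=4
  push(C) -> stack = [B,B,B,A,C], depth=5
  push(B) -> stack = [B,B,B,A,C,B], depth=6
Final depth = 6

6


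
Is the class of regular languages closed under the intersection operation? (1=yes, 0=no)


Regular languages are closed under:
- Union (DFA product construction)
- Intersection (DFA product construction)
- Complement (swap accept/reject states)
- Concatenation (NFA construction)
- Kleene star (NFA construction)
intersection is in this list
Therefore: closed

1


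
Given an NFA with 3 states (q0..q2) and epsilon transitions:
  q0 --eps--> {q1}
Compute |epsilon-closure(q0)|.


Starting from q0
Initialize closure = {q0}
Follow epsilon from q0 -> add q1
Final closure: {q0, q1}
Size = 2

2


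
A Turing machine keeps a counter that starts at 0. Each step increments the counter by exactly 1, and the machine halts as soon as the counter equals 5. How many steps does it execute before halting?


Counter starts at 0. Counting sequence:
  Step 1: counter = 1
  Step 2: counter = 2
  Step 3: counter = 3
  Step 4: counter = 4
  Step 5: counter = 5
Counter reached 5 -> halt
Total steps = 5

5


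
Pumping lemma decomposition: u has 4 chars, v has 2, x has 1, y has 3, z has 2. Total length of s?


|s| = |u| + |v| + |x| + |y| + |z|
= 4 + 2 + 1 + 3 + 2
= 6 + 1 + 5
= 7 + 5
= 12

12


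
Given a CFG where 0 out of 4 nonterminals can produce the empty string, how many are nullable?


Nonterminals: {S, A, B, C}
A nonterminal is nullable if it can derive epsilon
Counting nullable nonterminals: 0
Total nullable = 0

0


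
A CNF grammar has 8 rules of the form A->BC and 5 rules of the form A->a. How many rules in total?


CNF allows two rule forms:
  A -> BC (binary): 8 rules
  A -> a (terminal): 5 rules
Total = 8 + 5 = 13

13


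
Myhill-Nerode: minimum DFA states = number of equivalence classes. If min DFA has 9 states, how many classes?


Myhill-Nerode theorem:
Number of equivalence classes = number of states in minimal DFA
Minimal DFA states = 9
Therefore equivalence classes = 9

9


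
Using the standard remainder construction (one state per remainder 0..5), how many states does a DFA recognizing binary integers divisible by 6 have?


Divisibility by 6 is tracked via the remainder mod 6: 0, 1, ..., 5
The construction assigns one state to each remainder
Number of remainders = 6

6


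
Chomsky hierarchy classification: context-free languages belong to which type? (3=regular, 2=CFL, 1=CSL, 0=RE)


Chomsky hierarchy levels:
  Type 3: Regular (DFA/NFA/regex)
  Type 2: Context-free (PDA)
  Type 1: Context-sensitive
  Type 0: Recursively enumerable (TM)
'context-free' corresponds to Type 2

2


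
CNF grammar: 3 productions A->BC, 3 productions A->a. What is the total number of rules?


CNF allows two rule forms:
  A -> BC (binary): 3 rules
  A -> a (terminal): 3 rules
Total = 3 + 3 = 6

6


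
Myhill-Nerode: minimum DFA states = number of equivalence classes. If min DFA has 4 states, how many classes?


Myhill-Nerode theorem:
Number of equivalence classes = number of states in minimal DFA
Minimal DFA states = 4
Therefore equivalence classes = 4

4


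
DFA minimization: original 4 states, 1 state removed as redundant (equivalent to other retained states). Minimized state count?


Original DFA: 4 states
Redundant states removed: 1
Minimized states = original - removed
= 4 - 1
= 3

3


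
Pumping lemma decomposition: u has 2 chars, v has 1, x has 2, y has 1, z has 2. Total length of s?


|s| = |u| + |v| + |x| + |y| + |z|
= 2 + 1 + 2 + 1 + 2
= 3 + 2 + 3
= 5 + 3
= 8

8


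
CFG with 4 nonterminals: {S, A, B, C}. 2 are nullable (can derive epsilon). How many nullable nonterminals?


Nonterminals: {S, A, B, C}
A nonterminal is nullable if it can derive epsilon
Counting nullable nonterminals: 2
Total nullable = 2

2


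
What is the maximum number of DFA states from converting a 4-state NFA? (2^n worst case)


NFA has 4 states
Subset construction: each DFA state = subset of NFA states
Maximum subsets = 2^4
2^4 = 16

16


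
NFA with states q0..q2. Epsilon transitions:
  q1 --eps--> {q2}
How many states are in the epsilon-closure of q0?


Starting from q0
Initialize closure = {q0}
q0 has no outgoing epsilon transitions -> nothing to add
Final closure: {q0}
Size = 1

1


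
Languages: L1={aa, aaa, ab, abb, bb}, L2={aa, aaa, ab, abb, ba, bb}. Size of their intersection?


L1 = {aa, aaa, ab, abb, bb}
L2 = {aa, aaa, ab, abb, ba, bb}
Checking each string in L1 against L2:
  'aa': in L2? Yes
  'aaa': in L2? Yes
  'ab': in L2? Yes
  'abb': in L2? Yes
  'bb': in L2? Yes
Intersection = {aa, aaa, ab, abb, bb}
|L1 ∩ L2| = 5

5


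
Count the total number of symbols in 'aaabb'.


String: 'aaabb'
Counting characters:
  'a' appears 3 time(s)
  'b' appears 2 time(s)
Total length = 3 + 2 = 5

5
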